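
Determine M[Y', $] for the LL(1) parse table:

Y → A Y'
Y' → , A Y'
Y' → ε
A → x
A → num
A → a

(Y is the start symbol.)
To find M[Y', $], we find productions for Y' where $ is in the predict set (PREDICT(N → α) = (FIRST(α) \ {ε}) ∪ (FOLLOW(N) if α ⇒* ε)).

Relevant sets:
  FOLLOW(Y') = { $ }

Y' → , A Y': PREDICT = { ',' }
Y' → ε: PREDICT = { $ }
  $ is in predict set, so this production goes in M[Y', $]

M[Y', $] = Y' → ε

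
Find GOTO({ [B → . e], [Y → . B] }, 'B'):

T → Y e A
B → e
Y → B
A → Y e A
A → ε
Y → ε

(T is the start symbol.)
{ [Y → B .] }

GOTO(I, 'B') = CLOSURE({ [A → αX.β] : [A → α.Xβ] ∈ I, X = 'B' })

Items with dot before 'B', with the dot advanced:
  [Y → . B] → [Y → B .]
Closure adds nothing (no advanced item has the dot before a non-terminal).

GOTO = { [Y → B .] }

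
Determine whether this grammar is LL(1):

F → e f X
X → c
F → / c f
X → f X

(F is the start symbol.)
Yes, the grammar is LL(1).

A grammar is LL(1) if for each non-terminal N with multiple productions, the predict sets of those productions are pairwise disjoint, where PREDICT(N → α) = (FIRST(α) \ {ε}) ∪ (FOLLOW(N) if α ⇒* ε).

For F:
  PREDICT(F → e f X) = { 'e' }
  PREDICT(F → '/' c f) = { '/' }
For X:
  PREDICT(X → c) = { 'c' }
  PREDICT(X → f X) = { 'f' }

All predict sets are disjoint. The grammar IS LL(1).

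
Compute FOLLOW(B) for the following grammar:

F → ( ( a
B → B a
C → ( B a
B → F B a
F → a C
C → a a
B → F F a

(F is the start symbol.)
To compute FOLLOW(B), find every occurrence of B on a right-hand side N → α B β: add FIRST(β) \ {ε}, and if β is empty or nullable also add FOLLOW(N). Iterate to a fixed point.

In B → B a: B is followed by a, add FIRST(a) \ {ε} = { 'a' }
In C → ( B a: B is followed by a, add FIRST(a) \ {ε} = { 'a' }
In B → F B a: B is followed by a, add FIRST(a) \ {ε} = { 'a' }

Taking the union: FOLLOW(B) = { 'a' }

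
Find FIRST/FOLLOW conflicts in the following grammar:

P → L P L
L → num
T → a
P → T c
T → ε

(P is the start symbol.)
No FIRST/FOLLOW conflicts.

A FIRST/FOLLOW conflict occurs when a non-terminal N has a nullable alternative N → β (β ⇒* ε) and another alternative N → α with FIRST(α) ∩ FOLLOW(N) ≠ ∅: on such a lookahead the parser cannot decide between expanding α and letting N vanish via β.

Nullable non-terminals: T.

T: nullable alternative(s) T → ε; FOLLOW(T) = { 'c' }
  T → a: FIRST \ {ε} = { 'a' } — disjoint from FOLLOW(T)
  T → ε: FIRST \ {ε} = { } — this is the only nullable alternative, skip

L, P have no nullable alternative, so no FIRST/FOLLOW check is needed there.

No FIRST/FOLLOW conflicts found.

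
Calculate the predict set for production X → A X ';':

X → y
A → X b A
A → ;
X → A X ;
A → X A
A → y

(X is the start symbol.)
PREDICT(X → A X ';') = (FIRST(RHS) \ {ε}) ∪ (FOLLOW(X) if ε ∈ FIRST(RHS), i.e. RHS ⇒* ε)
FIRST(A) = { ';', 'y' }
FIRST(A X ';') = { ';', 'y' }
ε ∉ FIRST(A X ';'), so FOLLOW(X) is not added.
PREDICT(X → A X ';') = { ';', 'y' }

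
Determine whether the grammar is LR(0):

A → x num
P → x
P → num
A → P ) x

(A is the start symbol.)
A grammar is LR(0) if no state in the canonical LR(0) collection has:
  - both a shift item (dot before a terminal) and a complete item (shift-reduce conflict), or
  - two or more complete items (reduce-reduce conflict; the accept item [A' → A .] counts as a complete item here).

Augment with A' → A and build the canonical LR(0) collection (I0 = CLOSURE({[A' → . A]}), then GOTO on every symbol after a dot until no new states appear). It has 8 states:
  I0: { [A → . P ) x], [A → . x num], [A' → . A], [P → . num], [P → . x] }  — shift
  I1: { [A' → A .] }  — accept
  I2: { [A → P . ) x] }  — shift
  I3: { [P → num .] }  — reduce
  I4: { [A → x . num], [P → x .] }  — shift, reduce
  I5: { [A → x num .] }  — reduce
  I6: { [A → P ) . x] }  — shift
  I7: { [A → P ) x .] }  — reduce

Conflict in state I4:
  Shift-reduce conflict between [P → x .] and [A → x . num]
So the grammar is NOT LR(0).

Answer: No. Shift-reduce conflict between [P → x .] and [A → x . num]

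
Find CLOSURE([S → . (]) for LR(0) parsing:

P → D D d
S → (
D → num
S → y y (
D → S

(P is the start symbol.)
Start with: [S → . (]
The dot precedes the terminal '(', so nothing is added.

CLOSURE = { [S → . (] }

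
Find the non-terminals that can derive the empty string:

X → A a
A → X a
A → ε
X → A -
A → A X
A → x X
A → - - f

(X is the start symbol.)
A non-terminal is nullable if it can derive ε (the empty string): either it has an ε-production, or it has a production whose right-hand side consists entirely of nullable non-terminals.

ε-productions: A → ε
So A is immediately nullable.
No further non-terminal can be added: every production for the remaining non-terminals contains a terminal or a non-nullable non-terminal.
Nullable = { 'A' }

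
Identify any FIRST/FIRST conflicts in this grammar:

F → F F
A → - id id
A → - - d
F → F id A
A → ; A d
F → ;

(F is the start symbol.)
A FIRST/FIRST conflict occurs when two productions N → α and N → β for the same non-terminal have FIRST(α) ∩ FIRST(β) ≠ ∅ (with ε ∈ FIRST of a nullable right-hand side, so two nullable alternatives also conflict).

FIRST sets of the non-terminals at (or reachable through a nullable prefix from) the front of some alternative:
  FIRST(F) = { ';' }

Productions for F:
  F → F F: FIRST = { ';' }
  F → F id A: FIRST = { ';' }
  F → ;: FIRST = { ';' }
Productions for A:
  A → - id id: FIRST = { '-' }
  A → - - d: FIRST = { '-' }
  A → ; A d: FIRST = { ';' }

Conflict for F: F → F F and F → F id A
  Overlap: { ';' }
Conflict for F: F → F F and F → ;
  Overlap: { ';' }
Conflict for F: F → F id A and F → ;
  Overlap: { ';' }
Conflict for A: A → - id id and A → - - d
  Overlap: { '-' }

Answer: Yes. F → F F / F → F id A on { ';' }; F → F F / F → ';' on { ';' }; F → F id A / F → ';' on { ';' }; A → '-' id id / A → '-' '-' d on { '-' }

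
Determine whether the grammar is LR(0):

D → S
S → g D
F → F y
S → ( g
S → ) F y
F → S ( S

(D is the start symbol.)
A grammar is LR(0) if no state in the canonical LR(0) collection has:
  - both a shift item (dot before a terminal) and a complete item (shift-reduce conflict), or
  - two or more complete items (reduce-reduce conflict; the accept item [D' → D .] counts as a complete item here).

Augment with D' → D and build the canonical LR(0) collection (I0 = CLOSURE({[D' → . D]}), then GOTO on every symbol after a dot until no new states appear). It has 13 states:
  I0: { [D → . S], [D' → . D], [S → . ( g], [S → . ) F y], [S → . g D] }  — shift
  I1: { [S → ( . g] }  — shift
  I2: { [F → . F y], [F → . S ( S], [S → ) . F y], [S → . ( g], [S → . ) F y], [S → . g D] }  — shift
  I3: { [D' → D .] }  — accept
  I4: { [D → S .] }  — reduce
  I5: { [D → . S], [S → . ( g], [S → . ) F y], [S → . g D], [S → g . D] }  — shift
  I6: { [S → g D .] }  — reduce
  I7: { [F → F . y], [S → ) F . y] }  — shift
  I8: { [F → S . ( S] }  — shift
  I9: { [F → S ( . S], [S → . ( g], [S → . ) F y], [S → . g D] }  — shift
  I10: { [F → S ( S .] }  — reduce
  I11: { [F → F y .], [S → ) F y .] }  — 2 reduces
  I12: { [S → ( g .] }  — reduce

Conflict in state I11:
  Reduce-reduce conflict: [F → F y .] and [S → ) F y .]
So the grammar is NOT LR(0).

Answer: No. Reduce-reduce conflict: [F → F y .] and [S → ) F y .]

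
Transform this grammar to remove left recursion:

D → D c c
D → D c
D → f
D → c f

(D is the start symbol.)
D → f D'
D → c f D'
D' → c c D'
D' → c D'
D' → ε

D is directly left-recursive. The standard transformation for
  A → A α₁ | ... | A α_m | β₁ | ... | β_n
is
  A  → β₁ A' | ... | β_n A'
  A' → α₁ A' | ... | α_m A' | ε

D → f becomes D → f D'
D → c f becomes D → c f D'
D → D c c becomes D' → c c D'
D → D c becomes D' → c D'
Add D' → ε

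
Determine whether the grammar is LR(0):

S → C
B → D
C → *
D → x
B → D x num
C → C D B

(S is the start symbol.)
No. Shift-reduce conflict between [S → C .] and [D → . x]

Augment with S' → S and build the canonical LR(0) collection (I0 = CLOSURE({[S' → . S]}), then GOTO on every symbol after a dot until no new states appear). It has 10 states:
  I0: { [C → . *], [C → . C D B], [S → . C], [S' → . S] }  — shift
  I1: { [C → * .] }  — reduce
  I2: { [C → C . D B], [D → . x], [S → C .] }  — shift, reduce
  I3: { [S' → S .] }  — accept
  I4: { [B → . D x num], [B → . D], [C → C D . B], [D → . x] }  — shift
  I5: { [D → x .] }  — reduce
  I6: { [C → C D B .] }  — reduce
  I7: { [B → D . x num], [B → D .] }  — shift, reduce
  I8: { [B → D x . num] }  — shift
  I9: { [B → D x num .] }  — reduce

Conflict in state I2:
  Shift-reduce conflict between [S → C .] and [D → . x]
So the grammar is NOT LR(0).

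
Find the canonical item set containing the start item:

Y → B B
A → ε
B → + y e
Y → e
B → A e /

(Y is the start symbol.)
{ [A → .], [B → . + y e], [B → . A e /], [Y → . B B], [Y → . e], [Y' → . Y] }

First, augment the grammar with Y' → Y
I₀ = CLOSURE({ [Y' → . Y] }):
  [Y' → . Y] has the dot before Y: add [Y → . B B], [Y → . e]
  [Y → . B B] has the dot before B: add [B → . + y e], [B → . A e /]
  [B → . A e /] has the dot before A: add [A → .]
No further items can be added.

I₀ = { [A → .], [B → . + y e], [B → . A e /], [Y → . B B], [Y → . e], [Y' → . Y] }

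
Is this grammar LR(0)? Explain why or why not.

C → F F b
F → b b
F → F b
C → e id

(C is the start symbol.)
A grammar is LR(0) if no state in the canonical LR(0) collection has:
  - both a shift item (dot before a terminal) and a complete item (shift-reduce conflict), or
  - two or more complete items (reduce-reduce conflict; the accept item [C' → C .] counts as a complete item here).

Augment with C' → C and build the canonical LR(0) collection (I0 = CLOSURE({[C' → . C]}), then GOTO on every symbol after a dot until no new states appear). It has 10 states:
  I0: { [C → . F F b], [C → . e id], [C' → . C], [F → . F b], [F → . b b] }  — shift
  I1: { [C' → C .] }  — accept
  I2: { [C → F . F b], [F → . F b], [F → . b b], [F → F . b] }  — shift
  I3: { [F → b . b] }  — shift
  I4: { [C → e . id] }  — shift
  I5: { [C → e id .] }  — reduce
  I6: { [F → b b .] }  — reduce
  I7: { [C → F F . b], [F → F . b] }  — shift
  I8: { [F → F b .], [F → b . b] }  — shift, reduce
  I9: { [C → F F b .], [F → F b .] }  — 2 reduces

Conflict in state I8:
  Shift-reduce conflict between [F → F b .] and [F → b . b]
So the grammar is NOT LR(0).

Answer: No. Shift-reduce conflict between [F → F b .] and [F → b . b]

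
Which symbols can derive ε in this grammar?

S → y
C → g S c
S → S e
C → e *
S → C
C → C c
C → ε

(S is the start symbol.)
{ 'C', 'S' }

ε-productions: C → ε
So C is immediately nullable.
S → C: every symbol on the right is nullable, so S is nullable too.
Every non-terminal is now nullable.
Nullable = { 'C', 'S' }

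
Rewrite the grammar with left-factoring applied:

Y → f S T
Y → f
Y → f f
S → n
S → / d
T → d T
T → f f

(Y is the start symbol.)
Left-factoring transforms A → αβ₁ | αβ₂ into A → αA' and A' → β₁ | β₂
(α is the longest common prefix among the alternatives). Repeat until
no nonterminal has two alternatives with a common prefix.

Round 1: Y has alternatives sharing prefix 'f'. Introduce Y': Y → f Y'
  Add: Y' → S T
  Add: Y' → ε
  Add: Y' → f

No remaining common prefixes — done.

Resulting grammar:
Y → f Y'
Y' → S T
Y' → ε
Y' → f
S → n
S → / d
T → d T
T → f f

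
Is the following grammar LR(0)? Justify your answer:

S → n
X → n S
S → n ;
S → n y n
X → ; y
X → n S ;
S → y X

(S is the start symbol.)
No. Shift-reduce conflict between [S → n .] and [S → n . ;]

Augment with S' → S and build the canonical LR(0) collection (I0 = CLOSURE({[S' → . S]}), then GOTO on every symbol after a dot until no new states appear). It has 13 states:
  I0: { [S → . n ;], [S → . n y n], [S → . n], [S → . y X], [S' → . S] }  — shift
  I1: { [S' → S .] }  — accept
  I2: { [S → n . ;], [S → n . y n], [S → n .] }  — shift, reduce
  I3: { [S → y . X], [X → . ; y], [X → . n S ;], [X → . n S] }  — shift
  I4: { [X → ; . y] }  — shift
  I5: { [S → y X .] }  — reduce
  I6: { [S → . n ;], [S → . n y n], [S → . n], [S → . y X], [X → n . S ;], [X → n . S] }  — shift
  I7: { [X → n S . ;], [X → n S .] }  — shift, reduce
  I8: { [X → n S ; .] }  — reduce
  I9: { [X → ; y .] }  — reduce
  I10: { [S → n ; .] }  — reduce
  I11: { [S → n y . n] }  — shift
  I12: { [S → n y n .] }  — reduce

Conflict in state I2:
  Shift-reduce conflict between [S → n .] and [S → n . ;]
So the grammar is NOT LR(0).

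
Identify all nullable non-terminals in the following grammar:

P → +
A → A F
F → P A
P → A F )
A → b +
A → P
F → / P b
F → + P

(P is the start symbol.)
None

A non-terminal is nullable if it can derive ε (the empty string): either it has an ε-production, or it has a production whose right-hand side consists entirely of nullable non-terminals.

There are no ε-productions, so no non-terminal can derive ε.
No non-terminals are nullable.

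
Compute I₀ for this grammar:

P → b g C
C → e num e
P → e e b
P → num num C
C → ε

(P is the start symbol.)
{ [P → . b g C], [P → . e e b], [P → . num num C], [P' → . P] }

First, augment the grammar with P' → P
I₀ = CLOSURE({ [P' → . P] }):
  [P' → . P] has the dot before P: add [P → . b g C], [P → . e e b], [P → . num num C]
No further items can be added.

I₀ = { [P → . b g C], [P → . e e b], [P → . num num C], [P' → . P] }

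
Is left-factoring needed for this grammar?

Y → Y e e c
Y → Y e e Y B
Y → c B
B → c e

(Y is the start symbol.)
Left-factoring is needed when two productions for the same non-terminal
share a common prefix on the right-hand side.

Productions for Y:
  Y → Y e e c
  Y → Y e e Y B
  Y → c B

Found common prefix 'Y e e' in productions for Y

Answer: Yes, Y has productions with common prefix 'Y e e'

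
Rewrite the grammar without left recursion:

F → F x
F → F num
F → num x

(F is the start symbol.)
F is directly left-recursive. The standard transformation for
  A → A α₁ | ... | A α_m | β₁ | ... | β_n
is
  A  → β₁ A' | ... | β_n A'
  A' → α₁ A' | ... | α_m A' | ε

F → num x becomes F → num x F'
F → F x becomes F' → x F'
F → F num becomes F' → num F'
Add F' → ε

Resulting grammar:
F → num x F'
F' → x F'
F' → num F'
F' → ε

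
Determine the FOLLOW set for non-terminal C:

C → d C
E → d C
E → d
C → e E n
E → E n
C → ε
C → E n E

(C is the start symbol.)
C is the start symbol, so $ ∈ FOLLOW(C).
In C → d C: C is at the end; this adds FOLLOW(C) to itself — nothing new
In E → d C: C is at the end, add FOLLOW(E)

The FOLLOW sets referred to above (computed the same way, to a fixed point):
  FOLLOW(E) = { $, 'n' }

Taking the union: FOLLOW(C) = { $, 'n' }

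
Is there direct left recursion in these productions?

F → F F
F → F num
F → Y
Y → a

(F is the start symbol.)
Direct left recursion occurs when N → N α for some non-terminal N (the right-hand side begins with the left-hand side itself).

F → F F: LEFT RECURSIVE (starts with F)
F → F num: LEFT RECURSIVE (starts with F)
F → Y: starts with Y
Y → a: starts with a

The grammar has direct left recursion on: F.

Answer: Yes, F is left-recursive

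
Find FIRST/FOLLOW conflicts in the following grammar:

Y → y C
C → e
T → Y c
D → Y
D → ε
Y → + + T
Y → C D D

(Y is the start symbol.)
Yes. D → Y with FOLLOW(D) on { '+', 'e', 'y' }

A FIRST/FOLLOW conflict occurs when a non-terminal N has a nullable alternative N → β (β ⇒* ε) and another alternative N → α with FIRST(α) ∩ FOLLOW(N) ≠ ∅: on such a lookahead the parser cannot decide between expanding α and letting N vanish via β.

Nullable non-terminals: D.
FIRST sets used below: FIRST(Y) = { '+', 'e', 'y' }

D: nullable alternative(s) D → ε; FOLLOW(D) = { $, '+', 'c', 'e', 'y' }
  D → Y: FIRST \ {ε} = { '+', 'e', 'y' } — overlaps FOLLOW(D) on { '+', 'e', 'y' }: CONFLICT
  D → ε: FIRST \ {ε} = { } — this is the only nullable alternative, skip

C, T, Y have no nullable alternative, so no FIRST/FOLLOW check is needed there.

So the grammar has 1 FIRST/FOLLOW conflict (marked CONFLICT above).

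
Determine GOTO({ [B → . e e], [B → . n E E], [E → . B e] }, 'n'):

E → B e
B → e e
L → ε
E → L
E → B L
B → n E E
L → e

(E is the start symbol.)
GOTO(I, 'n') = CLOSURE({ [A → αX.β] : [A → α.Xβ] ∈ I, X = 'n' })

Items with dot before 'n', with the dot advanced:
  [B → . n E E] → [B → n . E E]
Closure of the advanced items:
  [B → n . E E] has the dot before E: add [E → . B e], [E → . L], [E → . B L]
  [E → . B e] has the dot before B: add [B → . e e], [B → . n E E]
  [E → . L] has the dot before L: add [L → .], [L → . e]

GOTO = { [B → . e e], [B → . n E E], [B → n . E E], [E → . B L], [E → . B e], [E → . L], [L → . e], [L → .] }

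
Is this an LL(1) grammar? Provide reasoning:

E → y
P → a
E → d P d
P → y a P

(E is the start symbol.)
Yes, the grammar is LL(1).

A grammar is LL(1) if for each non-terminal N with multiple productions, the predict sets of those productions are pairwise disjoint, where PREDICT(N → α) = (FIRST(α) \ {ε}) ∪ (FOLLOW(N) if α ⇒* ε).

For E:
  PREDICT(E → y) = { 'y' }
  PREDICT(E → d P d) = { 'd' }
For P:
  PREDICT(P → a) = { 'a' }
  PREDICT(P → y a P) = { 'y' }

All predict sets are disjoint. The grammar IS LL(1).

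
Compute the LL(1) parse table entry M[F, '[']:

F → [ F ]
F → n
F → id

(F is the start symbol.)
F → [ F ]

To find M[F, '['], we find productions for F where '[' is in the predict set (PREDICT(N → α) = (FIRST(α) \ {ε}) ∪ (FOLLOW(N) if α ⇒* ε)).

F → [ F ]: PREDICT = { '[' }
  '[' is in predict set, so this production goes in M[F, '[']
F → n: PREDICT = { 'n' }
F → id: PREDICT = { 'id' }

M[F, '['] = F → [ F ]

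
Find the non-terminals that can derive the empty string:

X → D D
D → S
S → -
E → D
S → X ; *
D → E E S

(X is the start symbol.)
There are no ε-productions, so no non-terminal can derive ε.
No non-terminals are nullable.

Answer: None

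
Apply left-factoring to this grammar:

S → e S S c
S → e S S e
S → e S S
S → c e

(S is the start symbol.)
Left-factoring transforms A → αβ₁ | αβ₂ into A → αA' and A' → β₁ | β₂
(α is the longest common prefix among the alternatives). Repeat until
no nonterminal has two alternatives with a common prefix.

Round 1: S has alternatives sharing prefix 'e S S'. Introduce S': S → e S S S'
  Add: S' → c
  Add: S' → e
  Add: S' → ε

No remaining common prefixes — done.

Resulting grammar:
S → e S S S'
S' → c
S' → e
S' → ε
S → c e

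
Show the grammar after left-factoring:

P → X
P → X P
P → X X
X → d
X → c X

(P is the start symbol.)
P → X P'
P' → ε
P' → P
P' → X
X → d
X → c X

Left-factoring transforms A → αβ₁ | αβ₂ into A → αA' and A' → β₁ | β₂
(α is the longest common prefix among the alternatives). Repeat until
no nonterminal has two alternatives with a common prefix.

Round 1: P has alternatives sharing prefix 'X'. Introduce P': P → X P'
  Add: P' → ε
  Add: P' → P
  Add: P' → X

No remaining common prefixes — done.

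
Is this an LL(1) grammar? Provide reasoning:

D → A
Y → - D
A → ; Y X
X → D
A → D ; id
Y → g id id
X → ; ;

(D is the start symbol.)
A grammar is LL(1) if for each non-terminal N with multiple productions, the predict sets of those productions are pairwise disjoint, where PREDICT(N → α) = (FIRST(α) \ {ε}) ∪ (FOLLOW(N) if α ⇒* ε).

Relevant sets:
  FIRST(D) = { ';' }

For Y:
  PREDICT(Y → '-' D) = { '-' }
  PREDICT(Y → g id id) = { 'g' }
For A:
  PREDICT(A → ';' Y X) = { ';' }
  PREDICT(A → D ';' id) = { ';' }
For X:
  PREDICT(X → D) = { ';' }
  PREDICT(X → ';' ';') = { ';' }
D has a single production, so nothing to check there.

Conflict found: Predict set conflict for A: { ';' }
The grammar is NOT LL(1).

Answer: No. Predict set conflict for A: { ';' }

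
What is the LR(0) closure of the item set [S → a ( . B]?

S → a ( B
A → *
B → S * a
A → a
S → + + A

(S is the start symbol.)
{ [B → . S * a], [S → . + + A], [S → . a ( B], [S → a ( . B] }

To compute CLOSURE, for each item [A → α.Bβ] where B is a non-terminal, add [B → .γ] for all productions B → γ; repeat for the newly added items until nothing changes.

Start with: [S → a ( . B]
  [S → a ( . B] has the dot before B: add [B → . S * a]
  [B → . S * a] has the dot before S: add [S → . a ( B], [S → . + + A]
No further items can be added.

CLOSURE = { [B → . S * a], [S → . + + A], [S → . a ( B], [S → a ( . B] }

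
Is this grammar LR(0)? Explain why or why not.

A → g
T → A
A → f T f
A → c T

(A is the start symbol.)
Yes, the grammar is LR(0)

A grammar is LR(0) if no state in the canonical LR(0) collection has:
  - both a shift item (dot before a terminal) and a complete item (shift-reduce conflict), or
  - two or more complete items (reduce-reduce conflict; the accept item [A' → A .] counts as a complete item here).

Augment with A' → A and build the canonical LR(0) collection (I0 = CLOSURE({[A' → . A]}), then GOTO on every symbol after a dot until no new states appear). It has 9 states:
  I0: { [A → . c T], [A → . f T f], [A → . g], [A' → . A] }  — shift
  I1: { [A' → A .] }  — accept
  I2: { [A → . c T], [A → . f T f], [A → . g], [A → c . T], [T → . A] }  — shift
  I3: { [A → . c T], [A → . f T f], [A → . g], [A → f . T f], [T → . A] }  — shift
  I4: { [A → g .] }  — reduce
  I5: { [T → A .] }  — reduce
  I6: { [A → f T . f] }  — shift
  I7: { [A → f T f .] }  — reduce
  I8: { [A → c T .] }  — reduce

Every state is either a pure shift/goto state or contains exactly one complete item and nothing to shift — no conflicts. The grammar is LR(0).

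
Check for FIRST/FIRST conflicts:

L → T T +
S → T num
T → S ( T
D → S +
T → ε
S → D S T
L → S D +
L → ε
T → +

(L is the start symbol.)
Yes. L → T T '+' / L → S D '+' on { '+', 'num' }; S → T num / S → D S T on { '+', 'num' }; T → S '(' T / T → '+' on { '+' }

A FIRST/FIRST conflict occurs when two productions N → α and N → β for the same non-terminal have FIRST(α) ∩ FIRST(β) ≠ ∅ (with ε ∈ FIRST of a nullable right-hand side, so two nullable alternatives also conflict).

FIRST sets of the non-terminals at (or reachable through a nullable prefix from) the front of some alternative:
  FIRST(T) = { '+', 'num', ε }
  FIRST(S) = { '+', 'num' }
  FIRST(D) = { '+', 'num' }

Productions for L:
  L → T T +: FIRST = { '+', 'num' }
  L → S D +: FIRST = { '+', 'num' }
  L → ε: FIRST = { ε }
Productions for S:
  S → T num: FIRST = { '+', 'num' }
  S → D S T: FIRST = { '+', 'num' }
Productions for T:
  T → S ( T: FIRST = { '+', 'num' }
  T → ε: FIRST = { ε }
  T → +: FIRST = { '+' }
D has only one production, so no FIRST/FIRST conflict is possible there.

Conflict for L: L → T T + and L → S D +
  Overlap: { '+', 'num' }
Conflict for S: S → T num and S → D S T
  Overlap: { '+', 'num' }
Conflict for T: T → S ( T and T → +
  Overlap: { '+' }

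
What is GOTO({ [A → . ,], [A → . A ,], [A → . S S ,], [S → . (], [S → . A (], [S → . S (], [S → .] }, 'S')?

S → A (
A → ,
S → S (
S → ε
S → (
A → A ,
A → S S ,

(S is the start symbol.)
GOTO(I, 'S') = CLOSURE({ [A → αX.β] : [A → α.Xβ] ∈ I, X = 'S' })

Items with dot before 'S', with the dot advanced:
  [A → . S S ,] → [A → S . S ,]
  [S → . S (] → [S → S . (]
Closure of the advanced items:
  [A → S . S ,] has the dot before S: add [S → . A (], [S → . S (], [S → .], [S → . (]
  [S → . A (] has the dot before A: add [A → . ,], [A → . A ,], [A → . S S ,]

GOTO = { [A → . ,], [A → . A ,], [A → . S S ,], [A → S . S ,], [S → . (], [S → . A (], [S → . S (], [S → .], [S → S . (] }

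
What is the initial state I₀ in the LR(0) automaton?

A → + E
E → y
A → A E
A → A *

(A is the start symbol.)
First, augment the grammar with A' → A
I₀ = CLOSURE({ [A' → . A] }):
  [A' → . A] has the dot before A: add [A → . + E], [A → . A E], [A → . A *]
No further items can be added.

I₀ = { [A → . + E], [A → . A *], [A → . A E], [A' → . A] }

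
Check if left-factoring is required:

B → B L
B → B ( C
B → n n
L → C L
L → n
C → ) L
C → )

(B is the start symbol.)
Yes, B has productions with common prefix 'B'; C has productions with common prefix ')'

Left-factoring is needed when two productions for the same non-terminal
share a common prefix on the right-hand side.

Productions for B:
  B → B L
  B → B ( C
  B → n n
Productions for L:
  L → C L
  L → n
Productions for C:
  C → ) L
  C → )

Found common prefix 'B' in productions for B
Found common prefix ')' in productions for C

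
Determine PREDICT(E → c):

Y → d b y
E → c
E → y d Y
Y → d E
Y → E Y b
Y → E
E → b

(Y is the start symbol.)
{ 'c' }

PREDICT(E → c) = (FIRST(RHS) \ {ε}) ∪ (FOLLOW(E) if ε ∈ FIRST(RHS), i.e. RHS ⇒* ε)
FIRST(c) = { 'c' }
ε ∉ FIRST(c), so FOLLOW(E) is not added.
PREDICT(E → c) = { 'c' }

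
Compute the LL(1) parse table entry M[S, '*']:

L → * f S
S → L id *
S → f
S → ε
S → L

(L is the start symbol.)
S → L id *, S → L

To find M[S, '*'], we find productions for S where '*' is in the predict set (PREDICT(N → α) = (FIRST(α) \ {ε}) ∪ (FOLLOW(N) if α ⇒* ε)).

Relevant sets:
  FIRST(L) = { '*' }
  FOLLOW(S) = { $, 'id' }

S → L id *: PREDICT = { '*' }
  '*' is in predict set, so this production goes in M[S, '*']
S → f: PREDICT = { 'f' }
S → ε: PREDICT = { $, 'id' }
S → L: PREDICT = { '*' }
  '*' is in predict set, so this production goes in M[S, '*']

M[S, '*'] = S → L id *, S → L  (a multiply-defined cell — the grammar is not LL(1))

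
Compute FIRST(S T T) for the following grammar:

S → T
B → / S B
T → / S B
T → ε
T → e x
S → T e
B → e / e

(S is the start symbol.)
FIRST sets of the non-terminals involved (from the grammar, by fixed-point iteration):
  FIRST(S) = { '/', 'e', ε }
  FIRST(T) = { '/', 'e', ε }

To compute FIRST(S T T), process the symbols left to right:
Symbol S is a non-terminal. Add FIRST(S) \ {ε} = { '/', 'e' }
S is nullable (ε ∈ FIRST(S)), continue to the next symbol.
Symbol T is a non-terminal. Add FIRST(T) \ {ε} = { '/', 'e' }
T is nullable (ε ∈ FIRST(T)), continue to the next symbol.
Symbol T is a non-terminal. Add FIRST(T) \ {ε} = { '/', 'e' }
T is nullable (ε ∈ FIRST(T)), continue to the next symbol.
All symbols are nullable, so ε is in the result.
FIRST(S T T) = { '/', 'e', ε }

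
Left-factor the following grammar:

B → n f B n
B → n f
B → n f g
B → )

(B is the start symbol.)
B → n f B'
B' → B n
B' → ε
B' → g
B → )

Left-factoring transforms A → αβ₁ | αβ₂ into A → αA' and A' → β₁ | β₂
(α is the longest common prefix among the alternatives). Repeat until
no nonterminal has two alternatives with a common prefix.

Round 1: B has alternatives sharing prefix 'n f'. Introduce B': B → n f B'
  Add: B' → B n
  Add: B' → ε
  Add: B' → g

No remaining common prefixes — done.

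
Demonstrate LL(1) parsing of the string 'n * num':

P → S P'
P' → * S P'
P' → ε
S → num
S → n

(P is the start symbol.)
LL(1) parsing maintains a stack (initially the start symbol over $) and the input. At each step: if the stack top is a terminal, match it against the current input token; if it is a non-terminal N, replace it with the RHS of M[N, lookahead] (the unique production whose predict set contains the lookahead).

Stack is shown with the top on the left.

Stack     Input      Action
---------------------------
P $       n * num $  output P → S P'
S P' $    n * num $  output S → n
n P' $    n * num $  match 'n'
P' $      * num $    output P' → * S P'
* S P' $  * num $    match '*'
S P' $    num $      output S → num
num P' $  num $      match 'num'
P' $      $          output P' → ε
$         $          accept

The string is accepted.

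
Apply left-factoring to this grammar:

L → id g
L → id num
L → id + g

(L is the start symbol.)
L → id L'
L' → g
L' → num
L' → + g

Left-factoring transforms A → αβ₁ | αβ₂ into A → αA' and A' → β₁ | β₂
(α is the longest common prefix among the alternatives). Repeat until
no nonterminal has two alternatives with a common prefix.

Round 1: L has alternatives sharing prefix 'id'. Introduce L': L → id L'
  Add: L' → g
  Add: L' → num
  Add: L' → + g

No remaining common prefixes — done.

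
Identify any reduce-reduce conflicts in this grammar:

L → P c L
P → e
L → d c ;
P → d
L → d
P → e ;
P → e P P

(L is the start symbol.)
A reduce-reduce conflict occurs when an LR(0) state has two complete items [A → α .] and [B → β .] — both call for a reduction, and with no lookahead the parser cannot choose between them.

Augment with L' → L and build the canonical LR(0) collection (I0 = CLOSURE({[L' → . L]}), then GOTO on every symbol after a dot until no new states appear). It has 13 states:
  I0: { [L → . P c L], [L → . d c ;], [L → . d], [L' → . L], [P → . d], [P → . e ;], [P → . e P P], [P → . e] }  — shift
  I1: { [L' → L .] }  — accept
  I2: { [L → P . c L] }  — shift
  I3: { [L → d . c ;], [L → d .], [P → d .] }  — shift, 2 reduces
  I4: { [P → . d], [P → . e ;], [P → . e P P], [P → . e], [P → e . ;], [P → e . P P], [P → e .] }  — shift, reduce
  I5: { [P → e ; .] }  — reduce
  I6: { [P → . d], [P → . e ;], [P → . e P P], [P → . e], [P → e P . P] }  — shift
  I7: { [P → d .] }  — reduce
  I8: { [P → e P P .] }  — reduce
  I9: { [L → d c . ;] }  — shift
  I10: { [L → d c ; .] }  — reduce
  I11: { [L → . P c L], [L → . d c ;], [L → . d], [L → P c . L], [P → . d], [P → . e ;], [P → . e P P], [P → . e] }  — shift
  I12: { [L → P c L .] }  — reduce

I3 contains complete items [L → d .], [P → d .] — reduce-reduce conflict.

Answer: Yes — I3: [L → d .] vs [P → d .]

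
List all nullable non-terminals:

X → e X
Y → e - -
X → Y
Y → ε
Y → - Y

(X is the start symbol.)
{ 'X', 'Y' }

A non-terminal is nullable if it can derive ε (the empty string): either it has an ε-production, or it has a production whose right-hand side consists entirely of nullable non-terminals.

ε-productions: Y → ε
So Y is immediately nullable.
X → Y: every symbol on the right is nullable, so X is nullable too.
Every non-terminal is now nullable.
Nullable = { 'X', 'Y' }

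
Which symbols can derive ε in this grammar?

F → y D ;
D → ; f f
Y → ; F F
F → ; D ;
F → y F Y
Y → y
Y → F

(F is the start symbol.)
None

A non-terminal is nullable if it can derive ε (the empty string): either it has an ε-production, or it has a production whose right-hand side consists entirely of nullable non-terminals.

There are no ε-productions, so no non-terminal can derive ε.
No non-terminals are nullable.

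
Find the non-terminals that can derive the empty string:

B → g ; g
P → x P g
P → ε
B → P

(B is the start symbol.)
{ 'B', 'P' }

A non-terminal is nullable if it can derive ε (the empty string): either it has an ε-production, or it has a production whose right-hand side consists entirely of nullable non-terminals.

ε-productions: P → ε
So P is immediately nullable.
B → P: every symbol on the right is nullable, so B is nullable too.
Every non-terminal is now nullable.
Nullable = { 'B', 'P' }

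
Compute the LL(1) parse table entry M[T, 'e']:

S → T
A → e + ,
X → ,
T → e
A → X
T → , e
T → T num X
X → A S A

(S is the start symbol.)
To find M[T, 'e'], we find productions for T where 'e' is in the predict set (PREDICT(N → α) = (FIRST(α) \ {ε}) ∪ (FOLLOW(N) if α ⇒* ε)).

Relevant sets:
  FIRST(T) = { ',', 'e' }

T → e: PREDICT = { 'e' }
  'e' is in predict set, so this production goes in M[T, 'e']
T → , e: PREDICT = { ',' }
T → T num X: PREDICT = { ',', 'e' }
  'e' is in predict set, so this production goes in M[T, 'e']

M[T, 'e'] = T → e, T → T num X  (a multiply-defined cell — the grammar is not LL(1))

Answer: T → e, T → T num X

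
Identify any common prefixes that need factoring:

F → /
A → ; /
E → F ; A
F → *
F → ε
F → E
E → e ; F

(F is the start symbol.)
No, left-factoring is not needed

Left-factoring is needed when two productions for the same non-terminal
share a common prefix on the right-hand side.

Productions for F:
  F → /
  F → *
  F → ε
  F → E
Productions for E:
  E → F ; A
  E → e ; F

No common prefixes found.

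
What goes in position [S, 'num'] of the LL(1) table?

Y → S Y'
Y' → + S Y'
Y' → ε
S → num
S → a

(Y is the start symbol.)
S → num

To find M[S, 'num'], we find productions for S where 'num' is in the predict set (PREDICT(N → α) = (FIRST(α) \ {ε}) ∪ (FOLLOW(N) if α ⇒* ε)).

S → num: PREDICT = { 'num' }
  'num' is in predict set, so this production goes in M[S, 'num']
S → a: PREDICT = { 'a' }

M[S, 'num'] = S → num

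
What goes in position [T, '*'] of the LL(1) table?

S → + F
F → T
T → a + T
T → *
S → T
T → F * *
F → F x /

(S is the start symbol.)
To find M[T, '*'], we find productions for T where '*' is in the predict set (PREDICT(N → α) = (FIRST(α) \ {ε}) ∪ (FOLLOW(N) if α ⇒* ε)).

Relevant sets:
  FIRST(F) = { '*', 'a' }

T → a + T: PREDICT = { 'a' }
T → *: PREDICT = { '*' }
  '*' is in predict set, so this production goes in M[T, '*']
T → F * *: PREDICT = { '*', 'a' }
  '*' is in predict set, so this production goes in M[T, '*']

M[T, '*'] = T → *, T → F * *  (a multiply-defined cell — the grammar is not LL(1))

Answer: T → *, T → F * *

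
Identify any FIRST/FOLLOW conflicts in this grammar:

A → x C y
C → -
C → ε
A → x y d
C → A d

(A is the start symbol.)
No FIRST/FOLLOW conflicts.

A FIRST/FOLLOW conflict occurs when a non-terminal N has a nullable alternative N → β (β ⇒* ε) and another alternative N → α with FIRST(α) ∩ FOLLOW(N) ≠ ∅: on such a lookahead the parser cannot decide between expanding α and letting N vanish via β.

Nullable non-terminals: C.
FIRST sets used below: FIRST(A) = { 'x' }

C: nullable alternative(s) C → ε; FOLLOW(C) = { 'y' }
  C → -: FIRST \ {ε} = { '-' } — disjoint from FOLLOW(C)
  C → ε: FIRST \ {ε} = { } — this is the only nullable alternative, skip
  C → A d: FIRST \ {ε} = { 'x' } — disjoint from FOLLOW(C)

A has no nullable alternative, so no FIRST/FOLLOW check is needed there.

No FIRST/FOLLOW conflicts found.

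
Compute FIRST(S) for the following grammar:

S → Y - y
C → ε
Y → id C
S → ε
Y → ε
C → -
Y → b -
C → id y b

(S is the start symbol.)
{ '-', 'b', 'id', ε }

FIRST sets of the other non-terminals involved (by the same procedure, iterated to a fixed point):
  FIRST(Y) = { 'b', 'id', ε }

From S → Y - y:
  - Y is a non-terminal: add FIRST(Y) \ {ε} = { 'b', 'id' }
    Y is nullable, so continue to the next symbol
  - '-' is a terminal: add '-' and stop
From S → ε:
  - ε-production, so ε ∈ FIRST(S)

Collecting: FIRST(S) = { '-', 'b', 'id', ε }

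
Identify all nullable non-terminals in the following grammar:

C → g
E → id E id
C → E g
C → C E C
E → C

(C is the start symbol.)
There are no ε-productions, so no non-terminal can derive ε.
No non-terminals are nullable.

Answer: None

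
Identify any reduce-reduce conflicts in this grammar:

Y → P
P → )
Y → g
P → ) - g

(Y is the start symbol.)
A reduce-reduce conflict occurs when an LR(0) state has two complete items [A → α .] and [B → β .] — both call for a reduction, and with no lookahead the parser cannot choose between them.

Augment with Y' → Y and build the canonical LR(0) collection (I0 = CLOSURE({[Y' → . Y]}), then GOTO on every symbol after a dot until no new states appear). It has 7 states:
  I0: { [P → . ) - g], [P → . )], [Y → . P], [Y → . g], [Y' → . Y] }  — shift
  I1: { [P → ) . - g], [P → ) .] }  — shift, reduce
  I2: { [Y → P .] }  — reduce
  I3: { [Y' → Y .] }  — accept
  I4: { [Y → g .] }  — reduce
  I5: { [P → ) - . g] }  — shift
  I6: { [P → ) - g .] }  — reduce

No state contains more than one complete item.

Answer: No reduce-reduce conflicts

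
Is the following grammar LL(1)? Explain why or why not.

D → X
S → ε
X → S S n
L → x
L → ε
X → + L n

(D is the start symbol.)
A grammar is LL(1) if for each non-terminal N with multiple productions, the predict sets of those productions are pairwise disjoint, where PREDICT(N → α) = (FIRST(α) \ {ε}) ∪ (FOLLOW(N) if α ⇒* ε).

Relevant sets:
  FIRST(S) = { ε }
  FOLLOW(L) = { 'n' }

For X:
  PREDICT(X → S S n) = { 'n' }
  PREDICT(X → '+' L n) = { '+' }
For L:
  PREDICT(L → x) = { 'x' }
  PREDICT(L → ε) = { 'n' }
D, S have a single production, so nothing to check there.

All predict sets are disjoint. The grammar IS LL(1).

Answer: Yes, the grammar is LL(1).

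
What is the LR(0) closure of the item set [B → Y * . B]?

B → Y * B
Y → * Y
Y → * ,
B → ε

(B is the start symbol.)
{ [B → . Y * B], [B → .], [B → Y * . B], [Y → . * ,], [Y → . * Y] }

Start with: [B → Y * . B]
  [B → Y * . B] has the dot before B: add [B → . Y * B], [B → .]
  [B → . Y * B] has the dot before Y: add [Y → . * Y], [Y → . * ,]
No further items can be added.

CLOSURE = { [B → . Y * B], [B → .], [B → Y * . B], [Y → . * ,], [Y → . * Y] }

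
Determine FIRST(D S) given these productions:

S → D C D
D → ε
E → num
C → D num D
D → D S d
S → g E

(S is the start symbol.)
FIRST sets of the non-terminals involved (from the grammar, by fixed-point iteration):
  FIRST(D) = { 'g', 'num', ε }
  FIRST(S) = { 'g', 'num' }

To compute FIRST(D S), process the symbols left to right:
Symbol D is a non-terminal. Add FIRST(D) \ {ε} = { 'g', 'num' }
D is nullable (ε ∈ FIRST(D)), continue to the next symbol.
Symbol S is a non-terminal. Add FIRST(S) \ {ε} = { 'g', 'num' }
S is not nullable (ε ∉ FIRST(S)), so stop here.
FIRST(D S) = { 'g', 'num' }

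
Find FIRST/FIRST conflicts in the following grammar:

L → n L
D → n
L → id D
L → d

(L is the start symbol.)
A FIRST/FIRST conflict occurs when two productions N → α and N → β for the same non-terminal have FIRST(α) ∩ FIRST(β) ≠ ∅ (with ε ∈ FIRST of a nullable right-hand side, so two nullable alternatives also conflict).

Productions for L:
  L → n L: FIRST = { 'n' }
  L → id D: FIRST = { 'id' }
  L → d: FIRST = { 'd' }
D has only one production, so no FIRST/FIRST conflict is possible there.

All alternatives of each non-terminal have pairwise disjoint FIRST sets.

Answer: No FIRST/FIRST conflicts.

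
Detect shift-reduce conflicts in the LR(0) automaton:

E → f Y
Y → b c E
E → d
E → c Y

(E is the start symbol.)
A shift-reduce conflict occurs when an LR(0) state has both:
  - a complete (reduce) item [A → α .] (dot at the end), and
  - a shift item [B → β . c γ] (dot before a terminal).

Augment with E' → E and build the canonical LR(0) collection (I0 = CLOSURE({[E' → . E]}), then GOTO on every symbol after a dot until no new states appear). It has 10 states:
  I0: { [E → . c Y], [E → . d], [E → . f Y], [E' → . E] }  — shift
  I1: { [E' → E .] }  — accept
  I2: { [E → c . Y], [Y → . b c E] }  — shift
  I3: { [E → d .] }  — reduce
  I4: { [E → f . Y], [Y → . b c E] }  — shift
  I5: { [E → f Y .] }  — reduce
  I6: { [Y → b . c E] }  — shift
  I7: { [E → . c Y], [E → . d], [E → . f Y], [Y → b c . E] }  — shift
  I8: { [Y → b c E .] }  — reduce
  I9: { [E → c Y .] }  — reduce

No state contains both a complete item and a shift item.

Answer: No shift-reduce conflicts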